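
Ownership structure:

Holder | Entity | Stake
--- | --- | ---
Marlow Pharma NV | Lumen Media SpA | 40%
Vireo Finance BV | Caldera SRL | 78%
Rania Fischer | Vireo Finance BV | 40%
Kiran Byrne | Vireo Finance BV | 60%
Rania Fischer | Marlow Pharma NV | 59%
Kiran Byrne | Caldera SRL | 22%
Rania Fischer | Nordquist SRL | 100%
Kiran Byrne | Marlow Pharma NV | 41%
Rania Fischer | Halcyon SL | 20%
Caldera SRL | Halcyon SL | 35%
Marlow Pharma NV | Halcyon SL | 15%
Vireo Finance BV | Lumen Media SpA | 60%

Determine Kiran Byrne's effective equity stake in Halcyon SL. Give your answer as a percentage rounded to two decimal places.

30.23%

Kiran reaches Halcyon along 3 paths.
Via Caldera: 22% × 35% = 7.7%.
Via Vireo → Caldera: 60% × 78% × 35% = 16.38%.
Via Marlow: 41% × 15% = 6.15%.
Total: 7.7% + 16.38% + 6.15% = 30.23%.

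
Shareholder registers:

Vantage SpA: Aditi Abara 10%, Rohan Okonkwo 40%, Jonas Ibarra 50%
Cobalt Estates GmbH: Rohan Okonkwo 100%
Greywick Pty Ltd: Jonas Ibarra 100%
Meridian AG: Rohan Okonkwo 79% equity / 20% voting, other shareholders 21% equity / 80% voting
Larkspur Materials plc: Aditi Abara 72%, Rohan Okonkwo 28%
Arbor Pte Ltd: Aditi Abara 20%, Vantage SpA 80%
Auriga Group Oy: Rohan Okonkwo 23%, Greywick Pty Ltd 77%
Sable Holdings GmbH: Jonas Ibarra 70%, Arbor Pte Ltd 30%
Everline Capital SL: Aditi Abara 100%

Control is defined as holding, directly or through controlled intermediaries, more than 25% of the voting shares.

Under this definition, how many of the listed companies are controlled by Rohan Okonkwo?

5

Rohan holds 40% of Vantage, so Rohan controls Vantage.
Rohan holds 100% of Cobalt, so Rohan controls Cobalt.
Rohan holds 28% of Larkspur, so Rohan controls Larkspur.
Vantage holds 80% of Arbor, so Rohan controls Arbor.
Arbor holds 30% of Sable, so Rohan controls Sable.
No other company's threshold is met.
Rohan controls 5 companies.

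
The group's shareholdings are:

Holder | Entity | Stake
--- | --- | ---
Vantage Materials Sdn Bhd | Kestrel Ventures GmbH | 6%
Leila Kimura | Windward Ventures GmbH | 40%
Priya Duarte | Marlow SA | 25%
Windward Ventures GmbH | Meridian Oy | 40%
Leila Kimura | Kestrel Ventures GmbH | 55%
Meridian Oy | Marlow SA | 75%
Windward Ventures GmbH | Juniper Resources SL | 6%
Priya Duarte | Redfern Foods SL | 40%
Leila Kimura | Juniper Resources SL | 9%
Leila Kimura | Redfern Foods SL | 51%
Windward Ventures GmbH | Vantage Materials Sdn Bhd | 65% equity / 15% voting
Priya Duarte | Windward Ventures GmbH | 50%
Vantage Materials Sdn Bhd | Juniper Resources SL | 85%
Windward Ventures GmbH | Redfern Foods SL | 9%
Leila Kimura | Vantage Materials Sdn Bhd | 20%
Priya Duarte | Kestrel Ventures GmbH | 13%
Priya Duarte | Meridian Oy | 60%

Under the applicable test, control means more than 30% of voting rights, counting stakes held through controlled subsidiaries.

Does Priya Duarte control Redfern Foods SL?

Yes

Priya holds 50% of Windward, so Priya controls Windward.
Priya and Windward together hold 40% + 9% = 49% of Redfern, so Priya controls Redfern.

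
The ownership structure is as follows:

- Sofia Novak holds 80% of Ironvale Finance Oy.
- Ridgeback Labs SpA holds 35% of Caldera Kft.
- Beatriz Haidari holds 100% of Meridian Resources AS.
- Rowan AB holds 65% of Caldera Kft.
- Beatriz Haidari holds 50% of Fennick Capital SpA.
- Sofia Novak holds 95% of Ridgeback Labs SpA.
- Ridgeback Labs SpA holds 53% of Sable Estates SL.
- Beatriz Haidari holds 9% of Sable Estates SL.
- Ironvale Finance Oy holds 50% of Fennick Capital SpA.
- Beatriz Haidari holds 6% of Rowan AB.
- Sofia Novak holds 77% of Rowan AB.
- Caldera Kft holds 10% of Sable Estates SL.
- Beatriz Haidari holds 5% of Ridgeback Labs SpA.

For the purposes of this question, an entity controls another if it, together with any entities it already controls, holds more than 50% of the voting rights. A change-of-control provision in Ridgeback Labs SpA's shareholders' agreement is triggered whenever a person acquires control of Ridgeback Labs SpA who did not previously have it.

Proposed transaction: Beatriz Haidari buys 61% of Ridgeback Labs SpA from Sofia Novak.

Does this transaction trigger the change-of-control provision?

The purchase adds only to Beatriz's holdings (Sofia's stake shrinks), so Beatriz is the only person who could newly come to control Ridgeback.
Beatriz holds 100% of Meridian, so Beatriz controls Meridian.
In Ridgeback, Beatriz's side holds only 5%, not > 50%.
So before the transaction, Beatriz does not control Ridgeback.
After the purchase, Beatriz's direct stake in Ridgeback rises to 5% + 61% = 66%, and Sofia's stake falls to 34%.
Beatriz holds 66% of Ridgeback, so Beatriz controls Ridgeback.
Beatriz did not control Ridgeback before and does after, so the clause is triggered.

Yes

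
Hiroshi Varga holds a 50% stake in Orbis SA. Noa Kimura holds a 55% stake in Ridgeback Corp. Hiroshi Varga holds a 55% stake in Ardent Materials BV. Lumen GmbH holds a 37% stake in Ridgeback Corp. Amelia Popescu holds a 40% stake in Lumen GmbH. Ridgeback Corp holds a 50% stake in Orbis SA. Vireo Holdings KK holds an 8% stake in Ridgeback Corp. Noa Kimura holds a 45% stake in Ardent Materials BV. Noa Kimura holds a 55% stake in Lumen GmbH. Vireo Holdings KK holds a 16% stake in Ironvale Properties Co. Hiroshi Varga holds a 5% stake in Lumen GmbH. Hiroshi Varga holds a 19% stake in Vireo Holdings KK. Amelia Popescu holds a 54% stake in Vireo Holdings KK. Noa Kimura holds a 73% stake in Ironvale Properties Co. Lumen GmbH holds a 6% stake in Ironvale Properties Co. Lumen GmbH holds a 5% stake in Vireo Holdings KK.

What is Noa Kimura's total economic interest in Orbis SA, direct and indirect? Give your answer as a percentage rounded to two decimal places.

Noa reaches Orbis along 3 paths.
Via Ridgeback: 55% × 50% = 27.5%.
Via Lumen → Vireo → Ridgeback: 55% × 5% × 8% × 50% = 0.11%.
Via Lumen → Ridgeback: 55% × 37% × 50% = 10.175%.
Total: 27.5% + 0.11% + 10.175% = 37.785%.
Rounded: 37.79%.

37.79%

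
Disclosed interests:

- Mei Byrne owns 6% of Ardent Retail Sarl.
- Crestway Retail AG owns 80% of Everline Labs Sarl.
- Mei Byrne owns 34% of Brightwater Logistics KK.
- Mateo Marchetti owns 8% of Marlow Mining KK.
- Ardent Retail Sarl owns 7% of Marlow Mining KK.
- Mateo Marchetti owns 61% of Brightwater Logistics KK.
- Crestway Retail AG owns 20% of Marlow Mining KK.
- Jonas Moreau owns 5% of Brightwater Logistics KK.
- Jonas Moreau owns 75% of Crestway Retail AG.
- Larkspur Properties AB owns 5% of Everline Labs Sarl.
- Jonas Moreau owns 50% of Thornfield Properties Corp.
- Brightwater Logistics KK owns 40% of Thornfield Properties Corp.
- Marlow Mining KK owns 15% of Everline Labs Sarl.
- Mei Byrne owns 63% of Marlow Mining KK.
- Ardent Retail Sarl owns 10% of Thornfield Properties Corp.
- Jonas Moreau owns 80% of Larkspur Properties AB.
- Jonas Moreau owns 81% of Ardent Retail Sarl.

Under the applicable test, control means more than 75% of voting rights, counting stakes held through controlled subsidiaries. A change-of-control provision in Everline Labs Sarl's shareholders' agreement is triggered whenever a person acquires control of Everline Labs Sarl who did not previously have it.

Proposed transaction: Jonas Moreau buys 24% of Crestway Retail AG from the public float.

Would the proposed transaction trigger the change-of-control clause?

The purchase changes only Jonas's holdings, so Jonas is the only person who could newly come to control Everline.
Jonas holds 81% of Ardent, so Jonas controls Ardent.
Jonas holds 80% of Larkspur, so Jonas controls Larkspur.
In Everline, Jonas's side holds only 5%, not > 75%.
So before the transaction, Jonas does not control Everline.
After the purchase, Jonas's direct stake in Crestway rises to 75% + 24% = 99%.
Jonas holds 99% of Crestway, so Jonas controls Crestway.
Larkspur and Crestway together hold 5% + 80% = 85% of Everline, so Jonas controls Everline.
Jonas did not control Everline before and does after, so the clause is triggered.

Yes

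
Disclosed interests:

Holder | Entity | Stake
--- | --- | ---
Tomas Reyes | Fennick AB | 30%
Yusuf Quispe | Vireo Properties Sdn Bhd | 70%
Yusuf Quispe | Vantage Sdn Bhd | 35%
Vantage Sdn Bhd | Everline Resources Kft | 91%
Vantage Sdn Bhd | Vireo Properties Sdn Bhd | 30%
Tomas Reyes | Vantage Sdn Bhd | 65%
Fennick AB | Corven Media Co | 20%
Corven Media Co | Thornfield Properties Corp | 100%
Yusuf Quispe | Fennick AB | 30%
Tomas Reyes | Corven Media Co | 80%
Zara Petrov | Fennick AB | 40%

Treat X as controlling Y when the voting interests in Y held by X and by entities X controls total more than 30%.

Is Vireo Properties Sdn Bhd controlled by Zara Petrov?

No

Zara holds 40% of Fennick, so Zara controls Fennick.
Neither Zara nor any entity Zara controls holds any voting interest in Vireo.
So Zara does not control Vireo.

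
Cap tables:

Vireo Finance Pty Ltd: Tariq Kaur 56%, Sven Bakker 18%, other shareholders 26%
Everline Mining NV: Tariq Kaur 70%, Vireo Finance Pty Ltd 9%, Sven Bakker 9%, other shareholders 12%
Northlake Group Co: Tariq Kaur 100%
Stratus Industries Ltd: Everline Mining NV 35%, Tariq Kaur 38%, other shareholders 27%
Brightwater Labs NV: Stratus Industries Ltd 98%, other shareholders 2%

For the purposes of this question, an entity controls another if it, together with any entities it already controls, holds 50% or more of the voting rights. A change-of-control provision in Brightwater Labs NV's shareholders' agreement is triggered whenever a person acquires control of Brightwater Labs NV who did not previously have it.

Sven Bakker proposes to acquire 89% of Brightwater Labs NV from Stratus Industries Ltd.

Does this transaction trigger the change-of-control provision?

The purchase adds only to Sven's holdings (Stratus's stake shrinks), so Sven is the only person who could newly come to control Brightwater.
Sven's largest direct stake is 18% in Vireo, which does not meet the threshold, so Sven controls no company.
Neither Sven nor any entity Sven controls holds any voting interest in Brightwater.
So before the transaction, Sven does not control Brightwater.
After the purchase, Sven holds 89% of Brightwater directly, and Stratus's stake falls to 9%.
Sven holds 89% of Brightwater, so Sven controls Brightwater.
Sven did not control Brightwater before and does after, so the clause is triggered.

Yes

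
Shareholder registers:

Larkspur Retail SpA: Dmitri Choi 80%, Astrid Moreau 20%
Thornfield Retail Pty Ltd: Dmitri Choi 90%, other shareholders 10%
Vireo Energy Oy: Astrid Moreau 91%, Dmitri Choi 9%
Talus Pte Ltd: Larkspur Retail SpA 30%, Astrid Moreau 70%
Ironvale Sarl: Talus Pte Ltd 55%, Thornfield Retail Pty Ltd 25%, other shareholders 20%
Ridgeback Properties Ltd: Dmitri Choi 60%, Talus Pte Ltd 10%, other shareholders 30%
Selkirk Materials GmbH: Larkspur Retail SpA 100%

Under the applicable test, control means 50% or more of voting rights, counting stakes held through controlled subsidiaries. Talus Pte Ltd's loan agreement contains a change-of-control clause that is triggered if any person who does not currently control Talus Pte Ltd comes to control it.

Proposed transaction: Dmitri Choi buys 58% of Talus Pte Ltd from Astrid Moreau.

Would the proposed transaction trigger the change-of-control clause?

The purchase adds only to Dmitri's holdings (Astrid's stake shrinks), so Dmitri is the only person who could newly come to control Talus.
Dmitri holds 80% of Larkspur, so Dmitri controls Larkspur.
Dmitri holds 90% of Thornfield, so Dmitri controls Thornfield.
Dmitri holds 60% of Ridgeback, so Dmitri controls Ridgeback.
Larkspur holds 100% of Selkirk, so Dmitri controls Selkirk.
In Talus, Dmitri's side holds only 30%, not ≥ 50%.
So before the transaction, Dmitri does not control Talus.
After the purchase, Dmitri holds 58% of Talus directly, and Astrid's stake falls to 12%.
Larkspur and Dmitri together hold 30% + 58% = 88% of Talus, so Dmitri controls Talus.
Dmitri did not control Talus before and does after, so the clause is triggered.

Yes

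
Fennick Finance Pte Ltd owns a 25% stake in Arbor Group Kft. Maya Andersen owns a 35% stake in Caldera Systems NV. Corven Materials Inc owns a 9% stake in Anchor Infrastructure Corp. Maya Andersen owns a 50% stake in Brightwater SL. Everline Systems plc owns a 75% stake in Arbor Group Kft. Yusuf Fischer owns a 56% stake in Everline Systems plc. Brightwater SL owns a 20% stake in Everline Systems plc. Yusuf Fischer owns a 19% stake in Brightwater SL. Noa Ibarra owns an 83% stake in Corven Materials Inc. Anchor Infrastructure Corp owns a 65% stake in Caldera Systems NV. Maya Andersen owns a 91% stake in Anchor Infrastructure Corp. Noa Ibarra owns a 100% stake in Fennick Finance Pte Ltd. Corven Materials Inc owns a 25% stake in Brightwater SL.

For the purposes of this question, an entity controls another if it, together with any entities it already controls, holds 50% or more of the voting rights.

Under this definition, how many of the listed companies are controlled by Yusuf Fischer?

Yusuf holds 56% of Everline, so Yusuf controls Everline.
Everline holds 75% of Arbor, so Yusuf controls Arbor.
No other company's threshold is met.
Yusuf controls 2 companies.

2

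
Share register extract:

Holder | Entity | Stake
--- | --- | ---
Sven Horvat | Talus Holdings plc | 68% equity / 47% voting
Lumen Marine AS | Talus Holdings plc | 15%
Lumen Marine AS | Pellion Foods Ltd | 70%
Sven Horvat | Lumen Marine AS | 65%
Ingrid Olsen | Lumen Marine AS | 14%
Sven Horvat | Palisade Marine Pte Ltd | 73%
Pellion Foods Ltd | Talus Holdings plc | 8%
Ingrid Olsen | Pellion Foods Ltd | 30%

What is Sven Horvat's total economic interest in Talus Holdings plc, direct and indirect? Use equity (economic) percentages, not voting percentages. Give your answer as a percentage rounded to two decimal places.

81.39%

Sven reaches Talus along 3 paths.
Via Lumen → Pellion: 65% × 70% × 8% = 3.64%.
Via Lumen: 65% × 15% = 9.75%.
Direct stake: 68% = 68%.
Total: 3.64% + 9.75% + 68% = 81.39%.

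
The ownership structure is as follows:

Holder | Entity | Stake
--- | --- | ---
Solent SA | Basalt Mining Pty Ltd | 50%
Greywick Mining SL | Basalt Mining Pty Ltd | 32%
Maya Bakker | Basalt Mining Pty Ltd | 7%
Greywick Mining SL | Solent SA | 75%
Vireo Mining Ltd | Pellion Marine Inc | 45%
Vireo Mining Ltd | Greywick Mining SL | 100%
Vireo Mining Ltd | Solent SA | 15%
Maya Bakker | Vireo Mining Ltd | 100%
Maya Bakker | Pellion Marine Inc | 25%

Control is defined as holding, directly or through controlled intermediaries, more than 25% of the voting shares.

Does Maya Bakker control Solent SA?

Maya holds 100% of Vireo, so Maya controls Vireo.
Vireo holds 100% of Greywick, so Maya controls Greywick.
Vireo and Greywick together hold 15% + 75% = 90% of Solent, so Maya controls Solent.

Yes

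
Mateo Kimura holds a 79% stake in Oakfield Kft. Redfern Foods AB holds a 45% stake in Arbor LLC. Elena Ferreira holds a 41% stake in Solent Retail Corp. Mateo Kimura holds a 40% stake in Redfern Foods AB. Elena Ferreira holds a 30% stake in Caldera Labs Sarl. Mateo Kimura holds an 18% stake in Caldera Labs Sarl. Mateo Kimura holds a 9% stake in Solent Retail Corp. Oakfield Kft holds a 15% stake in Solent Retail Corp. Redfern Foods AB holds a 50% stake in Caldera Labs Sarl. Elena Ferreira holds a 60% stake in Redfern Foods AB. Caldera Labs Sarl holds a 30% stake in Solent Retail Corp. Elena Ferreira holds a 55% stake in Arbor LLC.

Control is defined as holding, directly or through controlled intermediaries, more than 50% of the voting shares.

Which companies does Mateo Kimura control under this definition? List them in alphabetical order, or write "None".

Oakfield Kft

Mateo holds 79% of Oakfield, so Mateo controls Oakfield.
No other company's threshold is met.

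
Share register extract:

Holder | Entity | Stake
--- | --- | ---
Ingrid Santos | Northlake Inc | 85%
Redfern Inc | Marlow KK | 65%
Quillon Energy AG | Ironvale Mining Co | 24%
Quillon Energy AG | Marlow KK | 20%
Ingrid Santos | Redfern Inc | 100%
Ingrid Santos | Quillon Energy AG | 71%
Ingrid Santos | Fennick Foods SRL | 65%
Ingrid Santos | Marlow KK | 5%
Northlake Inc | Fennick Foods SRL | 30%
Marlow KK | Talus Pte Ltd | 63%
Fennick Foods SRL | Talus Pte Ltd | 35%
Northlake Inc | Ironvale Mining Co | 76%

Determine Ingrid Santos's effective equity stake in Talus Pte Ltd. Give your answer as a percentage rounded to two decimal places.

Ingrid reaches Talus along 5 paths.
Via Quillon → Marlow: 71% × 20% × 63% = 8.946%.
Via Marlow: 5% × 63% = 3.15%.
Via Redfern → Marlow: 100% × 65% × 63% = 40.95%.
Via Northlake → Fennick: 85% × 30% × 35% = 8.925%.
Via Fennick: 65% × 35% = 22.75%.
Total: 8.946% + 3.15% + 40.95% + 8.925% + 22.75% = 84.721%.
Rounded: 84.72%.

84.72%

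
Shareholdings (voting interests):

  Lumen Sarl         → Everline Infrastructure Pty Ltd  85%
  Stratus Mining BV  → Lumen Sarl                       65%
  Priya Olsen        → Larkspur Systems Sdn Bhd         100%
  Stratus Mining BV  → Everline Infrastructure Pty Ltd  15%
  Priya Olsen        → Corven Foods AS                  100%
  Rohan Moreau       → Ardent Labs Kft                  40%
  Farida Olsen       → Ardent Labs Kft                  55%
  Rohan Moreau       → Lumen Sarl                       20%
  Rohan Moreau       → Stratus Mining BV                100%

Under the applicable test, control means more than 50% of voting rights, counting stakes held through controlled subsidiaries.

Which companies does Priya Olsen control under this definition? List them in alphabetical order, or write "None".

Corven Foods AS, Larkspur Systems Sdn Bhd

Priya holds 100% of Corven, so Priya controls Corven.
Priya holds 100% of Larkspur, so Priya controls Larkspur.
No other company's threshold is met.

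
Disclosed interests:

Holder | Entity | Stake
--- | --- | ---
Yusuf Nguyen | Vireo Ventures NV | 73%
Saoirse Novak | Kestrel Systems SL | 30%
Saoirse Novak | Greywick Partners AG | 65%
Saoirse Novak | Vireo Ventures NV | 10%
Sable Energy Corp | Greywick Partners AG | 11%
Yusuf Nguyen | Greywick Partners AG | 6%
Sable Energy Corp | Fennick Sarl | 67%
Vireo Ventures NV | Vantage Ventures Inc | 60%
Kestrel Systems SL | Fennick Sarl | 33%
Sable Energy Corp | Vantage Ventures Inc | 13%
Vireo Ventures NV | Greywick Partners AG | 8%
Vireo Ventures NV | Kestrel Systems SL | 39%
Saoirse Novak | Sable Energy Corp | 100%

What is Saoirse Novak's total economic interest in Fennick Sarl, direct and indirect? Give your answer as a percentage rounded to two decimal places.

78.19%

Saoirse reaches Fennick along 3 paths.
Via Sable: 100% × 67% = 67%.
Via Kestrel: 30% × 33% = 9.9%.
Via Vireo → Kestrel: 10% × 39% × 33% = 1.287%.
Total: 67% + 9.9% + 1.287% = 78.187%.
Rounded: 78.19%.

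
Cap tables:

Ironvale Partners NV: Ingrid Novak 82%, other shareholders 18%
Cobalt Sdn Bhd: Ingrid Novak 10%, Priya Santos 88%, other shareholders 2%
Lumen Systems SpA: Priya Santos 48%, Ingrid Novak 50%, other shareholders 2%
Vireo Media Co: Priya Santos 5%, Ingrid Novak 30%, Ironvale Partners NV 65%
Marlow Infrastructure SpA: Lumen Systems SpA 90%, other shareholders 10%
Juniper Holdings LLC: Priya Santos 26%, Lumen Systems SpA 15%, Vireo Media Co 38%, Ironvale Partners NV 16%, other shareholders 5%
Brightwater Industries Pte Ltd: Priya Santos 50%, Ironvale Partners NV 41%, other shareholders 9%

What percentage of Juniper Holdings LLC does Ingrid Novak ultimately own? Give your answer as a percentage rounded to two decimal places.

52.27%

Ingrid reaches Juniper along 4 paths.
Via Lumen: 50% × 15% = 7.5%.
Via Vireo: 30% × 38% = 11.4%.
Via Ironvale → Vireo: 82% × 65% × 38% = 20.254%.
Via Ironvale: 82% × 16% = 13.12%.
Total: 7.5% + 11.4% + 20.254% + 13.12% = 52.274%.
Rounded: 52.27%.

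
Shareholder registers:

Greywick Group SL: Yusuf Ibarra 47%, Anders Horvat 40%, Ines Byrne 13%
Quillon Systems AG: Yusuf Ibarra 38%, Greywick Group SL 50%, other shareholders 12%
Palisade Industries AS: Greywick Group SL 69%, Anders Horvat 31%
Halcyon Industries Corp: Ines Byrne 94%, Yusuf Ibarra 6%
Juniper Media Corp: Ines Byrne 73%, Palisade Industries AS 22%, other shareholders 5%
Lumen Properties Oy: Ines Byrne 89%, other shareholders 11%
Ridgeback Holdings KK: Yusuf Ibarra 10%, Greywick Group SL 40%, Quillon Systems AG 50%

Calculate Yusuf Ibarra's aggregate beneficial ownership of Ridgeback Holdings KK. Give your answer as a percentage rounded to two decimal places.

59.55%

Yusuf reaches Ridgeback along 4 paths.
Direct stake: 10% = 10%.
Via Greywick: 47% × 40% = 18.8%.
Via Quillon: 38% × 50% = 19%.
Via Greywick → Quillon: 47% × 50% × 50% = 11.75%.
Total: 10% + 18.8% + 19% + 11.75% = 59.55%.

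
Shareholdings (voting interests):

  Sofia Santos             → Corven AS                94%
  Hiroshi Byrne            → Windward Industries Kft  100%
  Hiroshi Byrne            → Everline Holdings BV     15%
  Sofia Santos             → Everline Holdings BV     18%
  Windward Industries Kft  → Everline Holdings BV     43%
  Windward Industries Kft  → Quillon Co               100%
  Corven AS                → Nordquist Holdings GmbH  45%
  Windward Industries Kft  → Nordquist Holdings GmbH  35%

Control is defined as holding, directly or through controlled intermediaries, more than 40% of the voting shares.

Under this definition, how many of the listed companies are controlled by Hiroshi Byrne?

3

Hiroshi holds 100% of Windward, so Hiroshi controls Windward.
Windward and Hiroshi together hold 43% + 15% = 58% of Everline, so Hiroshi controls Everline.
Windward holds 100% of Quillon, so Hiroshi controls Quillon.
No other company's threshold is met.
Hiroshi controls 3 companies.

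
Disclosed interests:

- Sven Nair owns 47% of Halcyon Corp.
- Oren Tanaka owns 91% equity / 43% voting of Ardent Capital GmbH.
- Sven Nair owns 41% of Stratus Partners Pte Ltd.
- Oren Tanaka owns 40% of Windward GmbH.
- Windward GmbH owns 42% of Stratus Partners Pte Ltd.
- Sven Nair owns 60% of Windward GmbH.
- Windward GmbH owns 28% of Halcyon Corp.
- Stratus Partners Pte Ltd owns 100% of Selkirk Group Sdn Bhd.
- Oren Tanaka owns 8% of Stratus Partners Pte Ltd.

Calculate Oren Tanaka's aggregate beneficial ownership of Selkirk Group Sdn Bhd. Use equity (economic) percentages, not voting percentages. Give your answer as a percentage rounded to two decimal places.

24.80%

Oren reaches Selkirk along 2 paths.
Via Windward → Stratus: 40% × 42% × 100% = 16.8%.
Via Stratus: 8% × 100% = 8%.
Total: 16.8% + 8% = 24.8%.
Rounded: 24.80%.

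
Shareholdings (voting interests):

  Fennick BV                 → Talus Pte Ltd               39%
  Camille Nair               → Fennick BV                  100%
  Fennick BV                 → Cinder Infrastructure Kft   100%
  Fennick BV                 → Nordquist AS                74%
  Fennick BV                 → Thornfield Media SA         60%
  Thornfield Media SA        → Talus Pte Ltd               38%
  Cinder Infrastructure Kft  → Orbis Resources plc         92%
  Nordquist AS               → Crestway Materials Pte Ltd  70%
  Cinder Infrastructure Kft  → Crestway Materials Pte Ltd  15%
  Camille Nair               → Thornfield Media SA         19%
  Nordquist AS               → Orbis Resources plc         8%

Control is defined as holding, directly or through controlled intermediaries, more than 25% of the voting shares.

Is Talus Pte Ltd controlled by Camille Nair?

Camille holds 100% of Fennick, so Camille controls Fennick.
Fennick and Camille together hold 60% + 19% = 79% of Thornfield, so Camille controls Thornfield.
Thornfield and Fennick together hold 38% + 39% = 77% of Talus, so Camille controls Talus.

Yes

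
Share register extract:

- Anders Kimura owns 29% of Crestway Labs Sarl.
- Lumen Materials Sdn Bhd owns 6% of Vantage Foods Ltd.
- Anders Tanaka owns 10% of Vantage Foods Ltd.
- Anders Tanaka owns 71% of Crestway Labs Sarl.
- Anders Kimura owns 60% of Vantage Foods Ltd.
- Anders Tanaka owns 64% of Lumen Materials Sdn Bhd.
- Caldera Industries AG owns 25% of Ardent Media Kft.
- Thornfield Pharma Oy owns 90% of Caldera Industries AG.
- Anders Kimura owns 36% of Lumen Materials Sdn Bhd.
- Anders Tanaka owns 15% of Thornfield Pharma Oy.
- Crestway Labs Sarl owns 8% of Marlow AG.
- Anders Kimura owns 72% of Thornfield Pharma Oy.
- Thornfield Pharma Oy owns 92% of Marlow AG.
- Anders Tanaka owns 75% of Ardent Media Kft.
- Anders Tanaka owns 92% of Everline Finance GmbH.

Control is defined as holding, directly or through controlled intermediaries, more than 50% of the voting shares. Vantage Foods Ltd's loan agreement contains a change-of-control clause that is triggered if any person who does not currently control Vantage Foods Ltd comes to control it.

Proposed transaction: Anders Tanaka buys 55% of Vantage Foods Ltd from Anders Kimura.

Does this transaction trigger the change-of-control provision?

The purchase adds only to Anders Tanaka's holdings (Anders Kimura's stake shrinks), so Anders Tanaka is the only person who could newly come to control Vantage.
Anders Tanaka holds 64% of Lumen, so Anders Tanaka controls Lumen.
Anders Tanaka holds 92% of Everline, so Anders Tanaka controls Everline.
Anders Tanaka holds 71% of Crestway, so Anders Tanaka controls Crestway.
Anders Tanaka holds 75% of Ardent, so Anders Tanaka controls Ardent.
In Vantage, Anders Tanaka's side holds only 6% + 10% = 16%, not > 50%.
So before the transaction, Anders Tanaka does not control Vantage.
After the purchase, Anders Tanaka's direct stake in Vantage rises to 10% + 55% = 65%, and Anders Kimura's stake falls to 5%.
Lumen and Anders Tanaka together hold 6% + 65% = 71% of Vantage, so Anders Tanaka controls Vantage.
Anders Tanaka did not control Vantage before and does after, so the clause is triggered.

Yes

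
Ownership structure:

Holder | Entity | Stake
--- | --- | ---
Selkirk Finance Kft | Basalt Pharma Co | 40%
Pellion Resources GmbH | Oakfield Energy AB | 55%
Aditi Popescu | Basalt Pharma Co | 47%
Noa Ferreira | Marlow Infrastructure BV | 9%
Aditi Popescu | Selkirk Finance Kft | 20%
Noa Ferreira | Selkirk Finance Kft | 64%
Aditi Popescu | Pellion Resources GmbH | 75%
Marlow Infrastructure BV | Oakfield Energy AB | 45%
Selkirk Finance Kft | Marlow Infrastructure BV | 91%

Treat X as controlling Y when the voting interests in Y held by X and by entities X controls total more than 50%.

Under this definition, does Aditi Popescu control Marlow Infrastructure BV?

No

Aditi holds 75% of Pellion, so Aditi controls Pellion.
Pellion holds 55% of Oakfield, so Aditi controls Oakfield.
Neither Aditi nor any entity Aditi controls holds any voting interest in Marlow.
So Aditi does not control Marlow.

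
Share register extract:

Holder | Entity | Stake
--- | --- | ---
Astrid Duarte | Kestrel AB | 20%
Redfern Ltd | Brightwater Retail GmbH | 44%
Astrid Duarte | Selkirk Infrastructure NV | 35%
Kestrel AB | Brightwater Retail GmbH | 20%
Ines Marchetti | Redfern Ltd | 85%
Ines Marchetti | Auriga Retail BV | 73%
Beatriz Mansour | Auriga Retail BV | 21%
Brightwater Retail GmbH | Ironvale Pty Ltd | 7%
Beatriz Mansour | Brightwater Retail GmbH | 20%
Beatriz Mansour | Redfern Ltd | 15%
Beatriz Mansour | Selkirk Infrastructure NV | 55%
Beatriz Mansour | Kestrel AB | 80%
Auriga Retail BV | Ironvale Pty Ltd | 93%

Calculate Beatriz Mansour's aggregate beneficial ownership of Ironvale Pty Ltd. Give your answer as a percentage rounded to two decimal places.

22.51%

Beatriz reaches Ironvale along 4 paths.
Via Auriga: 21% × 93% = 19.53%.
Via Kestrel → Brightwater: 80% × 20% × 7% = 1.12%.
Via Redfern → Brightwater: 15% × 44% × 7% = 0.462%.
Via Brightwater: 20% × 7% = 1.4%.
Total: 19.53% + 1.12% + 0.462% + 1.4% = 22.512%.
Rounded: 22.51%.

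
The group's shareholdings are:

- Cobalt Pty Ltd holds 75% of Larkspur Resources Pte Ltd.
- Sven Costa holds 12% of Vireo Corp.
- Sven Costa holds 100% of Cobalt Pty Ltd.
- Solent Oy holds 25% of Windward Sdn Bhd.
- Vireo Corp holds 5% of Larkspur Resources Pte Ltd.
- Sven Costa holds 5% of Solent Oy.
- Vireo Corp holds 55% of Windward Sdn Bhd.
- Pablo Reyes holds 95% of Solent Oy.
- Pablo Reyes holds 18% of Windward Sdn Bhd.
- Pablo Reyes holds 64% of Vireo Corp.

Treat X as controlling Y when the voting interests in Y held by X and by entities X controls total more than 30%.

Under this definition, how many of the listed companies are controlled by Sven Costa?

Sven holds 100% of Cobalt, so Sven controls Cobalt.
Cobalt holds 75% of Larkspur, so Sven controls Larkspur.
No other company's threshold is met.
Sven controls 2 companies.

2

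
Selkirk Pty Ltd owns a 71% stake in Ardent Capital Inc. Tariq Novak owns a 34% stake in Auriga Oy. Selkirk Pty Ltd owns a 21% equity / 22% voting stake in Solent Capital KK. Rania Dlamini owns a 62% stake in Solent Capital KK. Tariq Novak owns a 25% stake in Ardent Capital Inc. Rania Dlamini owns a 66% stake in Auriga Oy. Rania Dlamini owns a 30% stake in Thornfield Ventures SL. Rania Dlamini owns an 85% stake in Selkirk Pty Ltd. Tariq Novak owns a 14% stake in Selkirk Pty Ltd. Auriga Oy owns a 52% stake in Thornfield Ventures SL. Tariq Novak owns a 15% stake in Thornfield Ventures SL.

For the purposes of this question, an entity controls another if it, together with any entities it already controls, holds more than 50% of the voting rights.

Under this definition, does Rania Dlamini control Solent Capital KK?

Yes

Rania holds 85% of Selkirk, so Rania controls Selkirk.
Rania and Selkirk together hold 62% + 22% = 84% of Solent, so Rania controls Solent.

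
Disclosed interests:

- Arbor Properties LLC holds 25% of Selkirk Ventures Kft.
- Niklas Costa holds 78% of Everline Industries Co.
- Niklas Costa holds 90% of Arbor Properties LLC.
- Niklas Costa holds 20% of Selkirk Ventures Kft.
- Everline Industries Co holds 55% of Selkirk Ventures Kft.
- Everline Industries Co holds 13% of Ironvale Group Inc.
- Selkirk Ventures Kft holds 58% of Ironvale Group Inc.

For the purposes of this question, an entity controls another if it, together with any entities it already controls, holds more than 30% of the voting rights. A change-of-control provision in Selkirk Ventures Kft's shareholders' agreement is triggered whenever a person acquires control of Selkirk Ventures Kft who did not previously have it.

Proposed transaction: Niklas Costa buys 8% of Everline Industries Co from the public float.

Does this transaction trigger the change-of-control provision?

The purchase changes only Niklas's holdings, so Niklas is the only person who could newly come to control Selkirk.
Niklas holds 78% of Everline, so Niklas controls Everline.
Niklas holds 90% of Arbor, so Niklas controls Arbor.
Arbor and Everline and Niklas together hold 25% + 55% + 20% = 100% of Selkirk, so Niklas controls Selkirk.
So Niklas already controls Selkirk before the transaction.
After the purchase, Niklas's direct stake in Everline rises to 78% + 8% = 86%.
Niklas controlled Selkirk already, so this is not a new person acquiring control; every other person's position is unchanged or reduced.
No new person acquires control, so the clause is not triggered.

No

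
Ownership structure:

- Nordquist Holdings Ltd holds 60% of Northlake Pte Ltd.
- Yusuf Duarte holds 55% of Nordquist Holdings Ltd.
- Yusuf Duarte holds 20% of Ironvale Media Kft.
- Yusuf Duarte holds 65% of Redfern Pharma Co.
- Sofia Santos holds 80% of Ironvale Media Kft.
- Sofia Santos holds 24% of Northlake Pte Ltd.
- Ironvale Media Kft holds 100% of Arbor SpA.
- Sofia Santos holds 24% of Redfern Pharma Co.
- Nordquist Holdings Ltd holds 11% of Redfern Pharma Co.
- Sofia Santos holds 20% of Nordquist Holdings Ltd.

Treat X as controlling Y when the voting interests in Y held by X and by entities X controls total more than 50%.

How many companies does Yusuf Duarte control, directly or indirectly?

Yusuf holds 55% of Nordquist, so Yusuf controls Nordquist.
Nordquist holds 60% of Northlake, so Yusuf controls Northlake.
Nordquist and Yusuf together hold 11% + 65% = 76% of Redfern, so Yusuf controls Redfern.
No other company's threshold is met.
Yusuf controls 3 companies.

3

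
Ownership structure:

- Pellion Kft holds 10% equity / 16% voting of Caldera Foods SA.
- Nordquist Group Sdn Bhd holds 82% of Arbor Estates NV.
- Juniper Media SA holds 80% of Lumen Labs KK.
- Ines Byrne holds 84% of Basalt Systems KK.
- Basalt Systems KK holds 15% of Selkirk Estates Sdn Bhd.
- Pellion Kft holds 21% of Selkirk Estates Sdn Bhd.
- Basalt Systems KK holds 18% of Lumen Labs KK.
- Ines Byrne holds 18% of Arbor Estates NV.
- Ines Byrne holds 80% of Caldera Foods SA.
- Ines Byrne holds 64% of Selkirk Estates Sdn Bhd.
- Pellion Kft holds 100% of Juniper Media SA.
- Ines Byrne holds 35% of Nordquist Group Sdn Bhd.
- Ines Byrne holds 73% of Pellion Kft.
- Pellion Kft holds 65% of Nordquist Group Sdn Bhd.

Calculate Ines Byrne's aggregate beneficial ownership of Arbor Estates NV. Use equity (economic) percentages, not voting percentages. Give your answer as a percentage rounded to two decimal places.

Ines reaches Arbor along 3 paths.
Direct stake: 18% = 18%.
Via Pellion → Nordquist: 73% × 65% × 82% = 38.909%.
Via Nordquist: 35% × 82% = 28.7%.
Total: 18% + 38.909% + 28.7% = 85.609%.
Rounded: 85.61%.

85.61%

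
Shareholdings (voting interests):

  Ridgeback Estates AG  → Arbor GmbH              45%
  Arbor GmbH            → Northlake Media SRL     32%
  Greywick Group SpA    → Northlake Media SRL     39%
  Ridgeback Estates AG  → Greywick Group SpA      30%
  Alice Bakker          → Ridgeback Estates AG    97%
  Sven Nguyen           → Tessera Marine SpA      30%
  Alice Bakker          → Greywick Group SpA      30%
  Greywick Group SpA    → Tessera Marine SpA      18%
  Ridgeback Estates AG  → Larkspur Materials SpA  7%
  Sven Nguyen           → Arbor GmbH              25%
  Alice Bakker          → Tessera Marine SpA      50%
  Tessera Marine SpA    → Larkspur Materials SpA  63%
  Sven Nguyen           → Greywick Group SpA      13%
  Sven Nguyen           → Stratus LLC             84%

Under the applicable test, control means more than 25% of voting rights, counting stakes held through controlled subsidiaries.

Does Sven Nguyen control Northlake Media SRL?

Sven holds 30% of Tessera, so Sven controls Tessera.
Tessera holds 63% of Larkspur, so Sven controls Larkspur.
Sven holds 84% of Stratus, so Sven controls Stratus.
Neither Sven nor any entity Sven controls holds any voting interest in Northlake.
So Sven does not control Northlake.

No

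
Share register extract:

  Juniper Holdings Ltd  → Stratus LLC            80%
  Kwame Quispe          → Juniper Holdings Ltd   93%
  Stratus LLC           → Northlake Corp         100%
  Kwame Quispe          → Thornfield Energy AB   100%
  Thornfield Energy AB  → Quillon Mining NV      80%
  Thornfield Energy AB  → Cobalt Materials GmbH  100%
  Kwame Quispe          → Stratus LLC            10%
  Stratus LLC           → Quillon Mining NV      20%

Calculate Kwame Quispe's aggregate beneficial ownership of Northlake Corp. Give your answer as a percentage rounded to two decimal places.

84.40%

Kwame reaches Northlake along 2 paths.
Via Juniper → Stratus: 93% × 80% × 100% = 74.4%.
Via Stratus: 10% × 100% = 10%.
Total: 74.4% + 10% = 84.4%.
Rounded: 84.40%.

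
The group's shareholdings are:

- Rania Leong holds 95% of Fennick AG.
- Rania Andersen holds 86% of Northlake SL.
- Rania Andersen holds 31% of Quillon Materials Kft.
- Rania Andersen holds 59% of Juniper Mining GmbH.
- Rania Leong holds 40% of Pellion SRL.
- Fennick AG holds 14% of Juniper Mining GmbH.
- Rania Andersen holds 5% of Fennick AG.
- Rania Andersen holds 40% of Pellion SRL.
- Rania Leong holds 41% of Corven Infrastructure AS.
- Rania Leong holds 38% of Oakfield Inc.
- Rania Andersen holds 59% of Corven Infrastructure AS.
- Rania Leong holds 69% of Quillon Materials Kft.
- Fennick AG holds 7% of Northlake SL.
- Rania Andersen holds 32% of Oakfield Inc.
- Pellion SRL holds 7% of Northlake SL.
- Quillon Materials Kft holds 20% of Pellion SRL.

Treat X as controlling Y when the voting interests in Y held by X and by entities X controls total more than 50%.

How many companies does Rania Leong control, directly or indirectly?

3

Rania Leong holds 69% of Quillon, so Rania Leong controls Quillon.
Quillon and Rania Leong together hold 20% + 40% = 60% of Pellion, so Rania Leong controls Pellion.
Rania Leong holds 95% of Fennick, so Rania Leong controls Fennick.
No other company's threshold is met.
Rania Leong controls 3 companies.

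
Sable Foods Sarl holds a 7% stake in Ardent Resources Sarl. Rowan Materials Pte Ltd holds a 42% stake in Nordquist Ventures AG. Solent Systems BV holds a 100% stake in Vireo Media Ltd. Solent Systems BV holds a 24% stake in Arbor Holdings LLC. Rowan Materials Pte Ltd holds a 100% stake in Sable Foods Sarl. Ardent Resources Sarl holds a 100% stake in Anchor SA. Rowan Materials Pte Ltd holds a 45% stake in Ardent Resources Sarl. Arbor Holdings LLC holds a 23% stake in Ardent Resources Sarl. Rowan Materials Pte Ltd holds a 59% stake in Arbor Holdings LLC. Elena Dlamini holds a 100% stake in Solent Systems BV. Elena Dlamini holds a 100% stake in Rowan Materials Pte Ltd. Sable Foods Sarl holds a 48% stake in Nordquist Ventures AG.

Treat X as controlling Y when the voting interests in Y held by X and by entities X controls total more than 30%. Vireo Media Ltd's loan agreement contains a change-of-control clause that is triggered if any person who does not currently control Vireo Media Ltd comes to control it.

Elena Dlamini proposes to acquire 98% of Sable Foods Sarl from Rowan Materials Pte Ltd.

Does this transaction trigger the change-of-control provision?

The purchase adds only to Elena's holdings (Rowan's stake shrinks), so Elena is the only person who could newly come to control Vireo.
Elena holds 100% of Solent, so Elena controls Solent.
Solent holds 100% of Vireo, so Elena controls Vireo.
So Elena already controls Vireo before the transaction.
After the purchase, Elena holds 98% of Sable directly, and Rowan's stake falls to 2%.
Elena controlled Vireo already, so this is not a new person acquiring control; every other person's position is unchanged or reduced.
No new person acquires control, so the clause is not triggered.

No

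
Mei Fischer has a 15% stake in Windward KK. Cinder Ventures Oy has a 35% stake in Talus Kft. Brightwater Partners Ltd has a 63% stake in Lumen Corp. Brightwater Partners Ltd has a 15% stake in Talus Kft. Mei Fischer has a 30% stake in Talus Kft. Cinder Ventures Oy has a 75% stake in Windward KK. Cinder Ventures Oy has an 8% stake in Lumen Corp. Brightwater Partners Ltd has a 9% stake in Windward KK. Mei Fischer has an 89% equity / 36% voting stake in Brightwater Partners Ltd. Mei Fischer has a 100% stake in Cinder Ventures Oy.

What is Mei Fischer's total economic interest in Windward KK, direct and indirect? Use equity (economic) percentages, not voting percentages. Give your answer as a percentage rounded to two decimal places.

98.01%

Mei reaches Windward along 3 paths.
Via Brightwater: 89% × 9% = 8.01%.
Direct stake: 15% = 15%.
Via Cinder: 100% × 75% = 75%.
Total: 8.01% + 15% + 75% = 98.01%.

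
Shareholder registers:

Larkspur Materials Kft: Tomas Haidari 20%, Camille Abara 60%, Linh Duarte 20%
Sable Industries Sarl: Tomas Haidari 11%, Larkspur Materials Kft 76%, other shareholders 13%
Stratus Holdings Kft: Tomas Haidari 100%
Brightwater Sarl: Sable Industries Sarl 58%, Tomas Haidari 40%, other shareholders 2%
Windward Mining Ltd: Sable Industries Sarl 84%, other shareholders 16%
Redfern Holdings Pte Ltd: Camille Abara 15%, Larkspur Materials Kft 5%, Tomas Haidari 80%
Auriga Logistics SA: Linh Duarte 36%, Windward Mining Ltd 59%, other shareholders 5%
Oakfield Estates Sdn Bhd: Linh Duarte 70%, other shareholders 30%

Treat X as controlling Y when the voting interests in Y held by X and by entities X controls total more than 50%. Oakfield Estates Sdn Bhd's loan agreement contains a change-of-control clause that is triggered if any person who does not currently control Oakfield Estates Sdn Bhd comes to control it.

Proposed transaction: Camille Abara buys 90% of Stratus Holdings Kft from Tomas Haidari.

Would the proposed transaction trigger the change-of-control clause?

No

The purchase adds only to Camille's holdings (Tomas's stake shrinks), so Camille is the only person who could newly come to control Oakfield.
Camille holds 60% of Larkspur, so Camille controls Larkspur.
Larkspur holds 76% of Sable, so Camille controls Sable.
Sable holds 58% of Brightwater, so Camille controls Brightwater.
Sable holds 84% of Windward, so Camille controls Windward.
Windward holds 59% of Auriga, so Camille controls Auriga.
Neither Camille nor any entity Camille controls holds any voting interest in Oakfield.
So before the transaction, Camille does not control Oakfield.
After the purchase, Camille holds 90% of Stratus directly, and Tomas's stake falls to 10%.
Camille holds 90% of Stratus, so Camille controls Stratus.
After the transaction, neither Camille nor any entity Camille controls holds a voting interest in Oakfield, so Camille still does not control it.
No new person acquires control, so the clause is not triggered.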